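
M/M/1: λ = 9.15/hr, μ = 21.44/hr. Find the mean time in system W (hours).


W = 1/(μ−λ) = 1/(21.44 − 9.15) = 1/12.29 = 0.08137 hr

Final: 0.08137 hr


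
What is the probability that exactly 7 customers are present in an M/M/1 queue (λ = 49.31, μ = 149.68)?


ρ = 49.31/149.68 = 0.3294
P_n = (1−ρ)·ρ^n = (1 − 0.3294)·0.3294^7 = 0.6706·0.0004211 = 0.0002824

Final: 0.0002824


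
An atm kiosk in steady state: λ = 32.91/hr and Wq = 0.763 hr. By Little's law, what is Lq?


Lq = λWq = 32.91·0.763 = 25.1103

Final: 25.1103


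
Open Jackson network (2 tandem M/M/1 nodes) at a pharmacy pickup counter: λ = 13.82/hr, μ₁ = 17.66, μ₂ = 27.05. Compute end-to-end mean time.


Each node sees arrival rate λ = 13.82/hr (tandem ⇒ throughput preserved).
W₁ = 1/(μ₁−λ) = 1/(17.66−13.82) = 0.26042 hr
W₂ = 1/(μ₂−λ) = 1/(27.05−13.82) = 0.07559 hr
W_total = W₁ + W₂ = 0.26042 + 0.07559 = 0.33600 hr

Final: 0.33600 hr


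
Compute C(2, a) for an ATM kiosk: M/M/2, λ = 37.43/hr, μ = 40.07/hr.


a = λ/μ = 0.9341; ρ = a/2 = 0.4671
P₀ = 0.363273 (from M/M/c formula)
C(c,a) = [a^c/(c!(1−ρ))]·P₀ = [0.87257/(2·0.5329)]·0.363273
= 0.81864·0.363273 = 0.297388

Final: 0.297388


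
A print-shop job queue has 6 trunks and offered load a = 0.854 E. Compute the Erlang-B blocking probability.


B(c,a) = (a^c/c!) / Σ_{k=0}^{c} a^k/k!
a^6/6! = 0.0005388
Σ terms (k=0..6): 1.00000 + 0.85400 + 0.36466 + 0.10381 + 0.02216 + 0.003785 + 0.0005388 = 2.348951
B = 0.0005388/2.348951 = 0.0002294

Final: 0.0002294


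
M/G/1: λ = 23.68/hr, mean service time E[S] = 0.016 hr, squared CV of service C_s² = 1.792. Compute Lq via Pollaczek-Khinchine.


ρ = λ·E[S] = 23.68·0.016 = 0.3789
Lq = ρ²(1+C_s²)/(2(1−ρ)) = 0.1436·(1+1.792)/(2·0.6211)
= 0.1436·2.7920/1.2422 = 0.32264

Final: 0.32264


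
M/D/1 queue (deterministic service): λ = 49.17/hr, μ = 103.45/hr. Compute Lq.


ρ = 49.17/103.45 = 0.4753
M/D/1: Lq = ρ²/(2(1−ρ)) = 0.2259/(2·0.5247) = 0.21528

Final: 0.21528


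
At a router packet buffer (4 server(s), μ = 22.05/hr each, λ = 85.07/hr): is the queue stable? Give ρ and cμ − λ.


Total capacity cμ = 4·22.05 = 88.20/hr
ρ = λ/(cμ) = 85.07/88.20 = 0.9645
Stable ⇔ ρ < 1: YES
Spare capacity = cμ − λ = 88.20 − 85.07 = 3.13/hr

Final: ρ = 0.9645; stable; margin = 3.13/hr


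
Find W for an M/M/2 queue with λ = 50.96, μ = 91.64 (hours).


a = 0.5561; ρ = 0.2780; P₀ = 0.564891
Lq = P₀·a^c·ρ/(c!(1−ρ)²) = 0.04659
Wq = Lq/λ = 0.04659/50.96 = 0.0009143 hr
W = Wq + 1/μ = 0.0009143 + 0.01091 = 0.01183 hr

Final: 0.01183 hr


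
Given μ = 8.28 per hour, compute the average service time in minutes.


Mean service time = 1/μ = 1/8.28 hour = 0.12077 hour
In minutes: 0.12077 × 60 = 7.2464 min

Final: 7.2464 min


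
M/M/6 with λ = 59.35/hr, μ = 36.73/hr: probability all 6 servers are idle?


a = λ/μ = 59.35/36.73 = 1.6158; ρ = a/c = 0.2693
Σ_{k=0}^{5} a^k/k! (terms k=0..5) = 1.00000 + 1.61585 + 1.30548 + 0.70315 + 0.28405 + 0.09179 = 5.00031
Tail: a^6/(6!(1−ρ)) = 17.79913/(720·0.7307) = 0.03383
P₀ = 1/(5.00031 + 0.03383) = 1/5.03415 = 0.198643

Final: 0.198643


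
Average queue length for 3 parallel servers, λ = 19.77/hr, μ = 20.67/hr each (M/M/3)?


a = λ/μ = 0.9565; ρ = a/3 = 0.3188
P₀ = 0.380525
Lq = P₀·a^c·ρ / (c!·(1−ρ)²) = 0.380525·0.87498·0.3188/(6·0.46401)
= 0.03813

Final: 0.03813


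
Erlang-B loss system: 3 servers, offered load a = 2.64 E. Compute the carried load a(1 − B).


B(3,2.64) = 0.300902 (Erlang-B)
Carried load = a(1 − B) = 2.64·(1 − 0.300902) = 2.64·0.699098 = 1.8456 E

Final: 1.8456 Erlangs


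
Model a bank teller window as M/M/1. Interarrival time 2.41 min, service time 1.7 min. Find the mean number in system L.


λ = 60/2.41 = 24.8963 /hr
μ = 60/1.7 = 35.2941 /hr
ρ = λ/μ = 24.8963/35.2941 = 0.7054
L = ρ/(1−ρ) = 0.7054/0.2946 = 2.3944

Final: 2.3944


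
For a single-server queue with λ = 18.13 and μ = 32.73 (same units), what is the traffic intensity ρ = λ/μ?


ρ = λ/μ = 18.13/32.73 = 0.5539

Final: 0.5539


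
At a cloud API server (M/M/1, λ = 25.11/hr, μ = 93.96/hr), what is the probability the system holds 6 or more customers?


ρ = 25.11/93.96 = 0.2672
P(N ≥ n) = ρ^n = 0.2672^6 = 0.0003643

Final: 0.0003643


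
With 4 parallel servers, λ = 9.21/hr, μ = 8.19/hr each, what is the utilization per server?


ρ = λ/(cμ) = 9.21/(4·8.19) = 9.21/32.76 = 0.2811

Final: 0.2811


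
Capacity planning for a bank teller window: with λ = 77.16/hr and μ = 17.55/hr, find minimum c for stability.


Stability requires cμ > λ ⇔ c > λ/μ.
λ/μ = 77.16/17.55 = 4.3966
Minimum integer c = ⌊4.3966⌋ + 1 = 5
Check: 5·17.55 = 87.75 > 77.16, while 4·17.55 = 70.20 ≤ 77.16

Final: 5 servers


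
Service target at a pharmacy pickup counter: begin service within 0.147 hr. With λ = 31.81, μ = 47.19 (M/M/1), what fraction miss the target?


ρ = 31.81/47.19 = 0.6741
P(Wq > t) = ρ·e^{−(μ−λ)t} = 0.6741·e^{−2.2609}
= 0.6741·0.104261 = 0.070280

Final: 0.070280


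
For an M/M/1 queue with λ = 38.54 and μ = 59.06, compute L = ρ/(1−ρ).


ρ = λ/μ = 38.54/59.06 = 0.6526
L = ρ/(1−ρ) = 0.6526/(1 − 0.6526) = 0.6526/0.3474 = 1.8782

Final: 1.8782


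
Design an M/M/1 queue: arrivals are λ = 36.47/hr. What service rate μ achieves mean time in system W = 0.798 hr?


W = 1/(μ−λ) ⇒ μ − λ = 1/W = 1/0.798 = 1.2531
μ = λ + 1/W = 36.47 + 1.2531 = 37.7231 per hr

Final: 37.7231 /hr


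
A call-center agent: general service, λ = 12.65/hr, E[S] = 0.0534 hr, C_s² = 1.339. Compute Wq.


ρ = λ·E[S] = 12.65·0.0534 = 0.6755
E[S²] = E[S]²(1+C_s²) = 0.0534²·(1+1.339) = 0.006670
Wq = λ·E[S²]/(2(1−ρ)) = 12.65·0.006670/(2·0.3245) = 0.13001 hr

Final: 0.13001 hr


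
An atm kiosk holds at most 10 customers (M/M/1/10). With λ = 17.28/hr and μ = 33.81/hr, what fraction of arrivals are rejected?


ρ = λ/μ = 17.28/33.81 = 0.5111
P_K = (1−ρ)ρ^K/(1−ρ^(K+1)) = (0.4889·0.001216)/(1 − 0.0006216)
= 0.0005946/0.999378 = 0.0005950

Final: 0.0005950


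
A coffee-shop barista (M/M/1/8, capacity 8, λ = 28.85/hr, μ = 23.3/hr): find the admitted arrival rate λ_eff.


ρ = 1.2382; P_K = (1−ρ)ρ^8/(1−ρ^9) = 0.225310
λ_eff = λ(1 − P_K) = 28.85·(1 − 0.225310) = 28.85·0.774690 = 22.3498 /hr

Final: 22.3498 /hr


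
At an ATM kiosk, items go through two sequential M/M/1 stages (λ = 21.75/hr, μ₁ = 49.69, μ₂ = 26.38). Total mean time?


Each node sees arrival rate λ = 21.75/hr (tandem ⇒ throughput preserved).
W₁ = 1/(μ₁−λ) = 1/(49.69−21.75) = 0.03579 hr
W₂ = 1/(μ₂−λ) = 1/(26.38−21.75) = 0.21598 hr
W_total = W₁ + W₂ = 0.03579 + 0.21598 = 0.25177 hr

Final: 0.25177 hr


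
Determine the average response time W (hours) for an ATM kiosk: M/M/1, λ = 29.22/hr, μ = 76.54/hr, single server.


W = 1/(μ−λ) = 1/(76.54 − 29.22) = 1/47.32 = 0.02113 hr

Final: 0.02113 hr


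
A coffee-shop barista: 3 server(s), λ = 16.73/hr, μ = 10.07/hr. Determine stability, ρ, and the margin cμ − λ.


Total capacity cμ = 3·10.07 = 30.21/hr
ρ = λ/(cμ) = 16.73/30.21 = 0.5538
Stable ⇔ ρ < 1: YES
Spare capacity = cμ − λ = 30.21 − 16.73 = 13.48/hr

Final: ρ = 0.5538; stable; margin = 13.48/hr


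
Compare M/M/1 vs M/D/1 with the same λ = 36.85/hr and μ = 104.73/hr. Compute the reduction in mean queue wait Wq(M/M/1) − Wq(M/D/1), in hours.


ρ = 36.85/104.73 = 0.3519
Wq(M/M/1) = ρ/(μ−λ) = 0.3519/67.88 = 0.005184 hr
Wq(M/D/1) = ρ/(2(μ−λ)) = 0.002592 hr
Savings = 0.005184 − 0.002592 = 0.002592 hr

Final: 0.002592 hr


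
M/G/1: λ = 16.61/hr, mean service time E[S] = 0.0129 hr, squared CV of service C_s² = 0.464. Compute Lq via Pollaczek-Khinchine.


ρ = λ·E[S] = 16.61·0.0129 = 0.2143
Lq = ρ²(1+C_s²)/(2(1−ρ)) = 0.04591·(1+0.464)/(2·0.7857)
= 0.04591·1.4640/1.5715 = 0.04277

Final: 0.04277


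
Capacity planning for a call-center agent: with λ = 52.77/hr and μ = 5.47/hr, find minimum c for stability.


Stability requires cμ > λ ⇔ c > λ/μ.
λ/μ = 52.77/5.47 = 9.6472
Minimum integer c = ⌊9.6472⌋ + 1 = 10
Check: 10·5.47 = 54.70 > 52.77, while 9·5.47 = 49.23 ≤ 52.77

Final: 10 servers


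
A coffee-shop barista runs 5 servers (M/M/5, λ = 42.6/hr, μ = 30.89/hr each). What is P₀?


a = λ/μ = 42.6/30.89 = 1.3791; ρ = a/c = 0.2758
Σ_{k=0}^{4} a^k/k! (terms k=0..4) = 1.00000 + 1.37909 + 0.95094 + 0.43714 + 0.15071 = 3.91789
Tail: a^5/(5!(1−ρ)) = 4.98837/(120·0.7242) = 0.05740
P₀ = 1/(3.91789 + 0.05740) = 1/3.97529 = 0.251554

Final: 0.251554


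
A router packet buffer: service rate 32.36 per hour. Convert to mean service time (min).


Mean service time = 1/μ = 1/32.36 hour = 0.03090 hour
In minutes: 0.03090 × 60 = 1.8541 min

Final: 1.8541 min


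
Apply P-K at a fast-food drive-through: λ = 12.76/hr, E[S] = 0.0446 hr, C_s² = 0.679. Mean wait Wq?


ρ = λ·E[S] = 12.76·0.0446 = 0.5691
E[S²] = E[S]²(1+C_s²) = 0.0446²·(1+0.679) = 0.003340
Wq = λ·E[S²]/(2(1−ρ)) = 12.76·0.003340/(2·0.4309) = 0.04945 hr

Final: 0.04945 hr


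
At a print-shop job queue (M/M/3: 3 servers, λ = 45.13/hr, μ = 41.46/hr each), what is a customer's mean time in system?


a = 1.0885; ρ = 0.3628; P₀ = 0.331309
Lq = P₀·a^c·ρ/(c!(1−ρ)²) = 0.06365
Wq = Lq/λ = 0.06365/45.13 = 0.001410 hr
W = Wq + 1/μ = 0.001410 + 0.02412 = 0.02553 hr

Final: 0.02553 hr


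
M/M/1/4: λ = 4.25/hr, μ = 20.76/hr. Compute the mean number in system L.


ρ = 4.25/20.76 = 0.2047
L = ρ[1 − (K+1)ρ^K + Kρ^(K+1)] / [(1−ρ)(1−ρ^(K+1))]
Numerator: 0.2047·(1 − 5·0.001756 + 4·0.0003596) = 0.203217
Denominator: (0.7953)·(0.999640) = 0.794993
L = 0.203217/0.794993 = 0.2556

Final: 0.2556


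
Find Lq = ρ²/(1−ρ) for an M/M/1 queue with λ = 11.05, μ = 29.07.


ρ = 11.05/29.07 = 0.3801
Lq = ρ²/(1−ρ) = 0.1445/0.6199 = 0.2331

Final: 0.2331


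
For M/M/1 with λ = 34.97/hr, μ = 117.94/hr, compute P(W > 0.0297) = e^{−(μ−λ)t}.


W ~ Exponential(μ−λ) for M/M/1.
μ − λ = 117.94 − 34.97 = 82.9700
P(W > t) = e^{−(μ−λ)t} = e^{−2.4642} = 0.085076

Final: 0.085076


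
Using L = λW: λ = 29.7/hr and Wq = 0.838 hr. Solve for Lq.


Lq = λWq = 29.7·0.838 = 24.8886

Final: 24.8886


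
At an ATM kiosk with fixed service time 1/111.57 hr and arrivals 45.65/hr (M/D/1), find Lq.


ρ = 45.65/111.57 = 0.4092
M/D/1: Lq = ρ²/(2(1−ρ)) = 0.1674/(2·0.5908) = 0.14167

Final: 0.14167


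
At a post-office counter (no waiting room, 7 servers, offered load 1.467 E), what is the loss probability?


B(c,a) = (a^c/c!) / Σ_{k=0}^{c} a^k/k!
a^7/7! = 0.002901
Σ terms (k=0..7): 1.00000 + 1.46700 + 1.07604 + 0.52619 + 0.19298 + 0.05662 + 0.01384 + 0.002901 = 4.335574
B = 0.002901/4.335574 = 0.0006692

Final: 0.0006692


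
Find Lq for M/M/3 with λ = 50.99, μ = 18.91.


a = λ/μ = 2.6965; ρ = a/3 = 0.8988
P₀ = 0.025236
Lq = P₀·a^c·ρ / (c!·(1−ρ)²) = 0.025236·19.60561·0.8988/(6·0.01024)
= 7.23965

Final: 7.23965


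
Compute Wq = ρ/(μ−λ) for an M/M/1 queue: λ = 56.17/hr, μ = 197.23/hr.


ρ = 56.17/197.23 = 0.2848
Wq = ρ/(μ−λ) = 0.2848/(197.23 − 56.17) = 0.2848/141.06 = 0.002019 hr

Final: 0.002019 hr


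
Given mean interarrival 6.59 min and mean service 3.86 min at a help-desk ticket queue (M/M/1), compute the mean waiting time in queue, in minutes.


λ = 60/6.59 = 9.1047 /hr
μ = 60/3.86 = 15.5440 /hr
ρ = λ/μ = 9.1047/15.5440 = 0.5857
Wq = ρ/(μ−λ) = 0.5857/(15.5440−9.1047) = 0.09096 hr
In minutes: 0.09096·60 = 5.458 min

Final: 5.458 min


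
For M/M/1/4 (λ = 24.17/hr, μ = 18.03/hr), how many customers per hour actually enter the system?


ρ = 1.3405; P_K = (1−ρ)ρ^4/(1−ρ^5) = 0.330339
λ_eff = λ(1 − P_K) = 24.17·(1 − 0.330339) = 24.17·0.669661 = 16.1857 /hr

Final: 16.1857 /hr


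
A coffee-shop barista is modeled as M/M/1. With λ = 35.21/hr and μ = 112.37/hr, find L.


ρ = λ/μ = 35.21/112.37 = 0.3133
L = ρ/(1−ρ) = 0.3133/(1 − 0.3133) = 0.3133/0.6867 = 0.4563

Final: 0.4563


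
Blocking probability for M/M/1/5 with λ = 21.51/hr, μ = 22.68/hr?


ρ = λ/μ = 21.51/22.68 = 0.9484
P_K = (1−ρ)ρ^K/(1−ρ^(K+1)) = (0.05159·0.767338)/(1 − 0.727753)
= 0.039585/0.272247 = 0.145401

Final: 0.145401


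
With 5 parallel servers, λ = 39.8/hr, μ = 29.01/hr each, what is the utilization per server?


ρ = λ/(cμ) = 39.8/(5·29.01) = 39.8/145.05 = 0.2744

Final: 0.2744


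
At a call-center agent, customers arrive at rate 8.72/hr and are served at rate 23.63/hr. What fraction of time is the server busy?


ρ = λ/μ = 8.72/23.63 = 0.3690

Final: 0.3690


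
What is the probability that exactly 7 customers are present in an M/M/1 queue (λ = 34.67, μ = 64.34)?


ρ = 34.67/64.34 = 0.5389
P_n = (1−ρ)·ρ^n = (1 − 0.5389)·0.5389^7 = 0.4611·0.013192 = 0.006083

Final: 0.006083


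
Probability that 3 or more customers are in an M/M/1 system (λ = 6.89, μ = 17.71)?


ρ = 6.89/17.71 = 0.3890
P(N ≥ n) = ρ^n = 0.3890^3 = 0.058885

Final: 0.058885


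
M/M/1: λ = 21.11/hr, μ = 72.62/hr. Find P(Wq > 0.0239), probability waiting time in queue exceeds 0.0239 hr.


ρ = 21.11/72.62 = 0.2907
P(Wq > t) = ρ·e^{−(μ−λ)t} = 0.2907·e^{−1.2311}
= 0.2907·0.291974 = 0.084874

Final: 0.084874


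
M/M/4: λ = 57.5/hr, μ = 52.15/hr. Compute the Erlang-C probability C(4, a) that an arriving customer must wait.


a = λ/μ = 1.1026; ρ = a/4 = 0.2756
P₀ = 0.331251 (from M/M/c formula)
C(c,a) = [a^c/(c!(1−ρ))]·P₀ = [1.47793/(24·0.7244)]·0.331251
= 0.08501·0.331251 = 0.028161

Final: 0.028161


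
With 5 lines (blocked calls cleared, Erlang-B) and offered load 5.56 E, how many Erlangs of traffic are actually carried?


B(5,5.56) = 0.328571 (Erlang-B)
Carried load = a(1 − B) = 5.56·(1 − 0.328571) = 5.56·0.671429 = 3.7331 E

Final: 3.7331 Erlangs


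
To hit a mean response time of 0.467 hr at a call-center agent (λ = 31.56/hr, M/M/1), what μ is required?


W = 1/(μ−λ) ⇒ μ − λ = 1/W = 1/0.467 = 2.1413
μ = λ + 1/W = 31.56 + 2.1413 = 33.7013 per hr

Final: 33.7013 /hr


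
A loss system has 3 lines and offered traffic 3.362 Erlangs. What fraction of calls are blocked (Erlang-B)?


B(c,a) = (a^c/c!) / Σ_{k=0}^{c} a^k/k!
a^3/3! = 6.333472
Σ terms (k=0..3): 1.00000 + 3.36200 + 5.65152 + 6.33347 = 16.346994
B = 6.333472/16.346994 = 0.387440

Final: 0.387440


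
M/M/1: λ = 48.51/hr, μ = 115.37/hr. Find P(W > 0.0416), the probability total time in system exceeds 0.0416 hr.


W ~ Exponential(μ−λ) for M/M/1.
μ − λ = 115.37 − 48.51 = 66.8600
P(W > t) = e^{−(μ−λ)t} = e^{−2.7814} = 0.061953

Final: 0.061953


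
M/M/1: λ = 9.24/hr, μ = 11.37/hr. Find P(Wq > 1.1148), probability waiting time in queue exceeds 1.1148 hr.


ρ = 9.24/11.37 = 0.8127
P(Wq > t) = ρ·e^{−(μ−λ)t} = 0.8127·e^{−2.3745}
= 0.8127·0.093059 = 0.075626

Final: 0.075626


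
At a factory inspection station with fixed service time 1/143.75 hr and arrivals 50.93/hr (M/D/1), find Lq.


ρ = 50.93/143.75 = 0.3543
M/D/1: Lq = ρ²/(2(1−ρ)) = 0.1255/(2·0.6457) = 0.09720

Final: 0.09720


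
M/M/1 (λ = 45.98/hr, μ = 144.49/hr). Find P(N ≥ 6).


ρ = 45.98/144.49 = 0.3182
P(N ≥ n) = ρ^n = 0.3182^6 = 0.001038

Final: 0.001038


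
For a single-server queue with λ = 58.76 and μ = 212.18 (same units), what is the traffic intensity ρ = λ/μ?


ρ = λ/μ = 58.76/212.18 = 0.2769

Final: 0.2769


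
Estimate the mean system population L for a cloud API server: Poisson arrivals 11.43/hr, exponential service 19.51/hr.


ρ = λ/μ = 11.43/19.51 = 0.5859
L = ρ/(1−ρ) = 0.5859/(1 − 0.5859) = 0.5859/0.4141 = 1.4146

Final: 1.4146


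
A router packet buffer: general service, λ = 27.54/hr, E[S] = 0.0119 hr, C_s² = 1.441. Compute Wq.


ρ = λ·E[S] = 27.54·0.0119 = 0.3277
E[S²] = E[S]²(1+C_s²) = 0.0119²·(1+1.441) = 0.0003457
Wq = λ·E[S²]/(2(1−ρ)) = 27.54·0.0003457/(2·0.6723) = 0.007080 hr

Final: 0.007080 hr


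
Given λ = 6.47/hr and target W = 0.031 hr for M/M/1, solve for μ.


W = 1/(μ−λ) ⇒ μ − λ = 1/W = 1/0.031 = 32.2581
μ = λ + 1/W = 6.47 + 32.2581 = 38.7281 per hr

Final: 38.7281 /hr


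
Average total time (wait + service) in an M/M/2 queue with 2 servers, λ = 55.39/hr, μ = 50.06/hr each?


a = 1.1065; ρ = 0.5532; P₀ = 0.287634
Lq = P₀·a^c·ρ/(c!(1−ρ)²) = 0.48803
Wq = Lq/λ = 0.48803/55.39 = 0.008811 hr
W = Wq + 1/μ = 0.008811 + 0.01998 = 0.02879 hr

Final: 0.02879 hr


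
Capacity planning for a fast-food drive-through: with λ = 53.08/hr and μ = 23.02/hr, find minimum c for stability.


Stability requires cμ > λ ⇔ c > λ/μ.
λ/μ = 53.08/23.02 = 2.3058
Minimum integer c = ⌊2.3058⌋ + 1 = 3
Check: 3·23.02 = 69.06 > 53.08, while 2·23.02 = 46.04 ≤ 53.08

Final: 3 servers


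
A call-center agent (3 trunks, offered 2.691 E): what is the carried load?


B(3,2.691) = 0.307570 (Erlang-B)
Carried load = a(1 − B) = 2.691·(1 − 0.307570) = 2.691·0.692430 = 1.8633 E

Final: 1.8633 Erlangs


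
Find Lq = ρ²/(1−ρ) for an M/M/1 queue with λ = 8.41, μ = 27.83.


ρ = 8.41/27.83 = 0.3022
Lq = ρ²/(1−ρ) = 0.09132/0.6978 = 0.1309

Final: 0.1309


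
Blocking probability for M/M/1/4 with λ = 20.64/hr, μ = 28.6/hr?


ρ = λ/μ = 20.64/28.6 = 0.7217
P_K = (1−ρ)ρ^K/(1−ρ^(K+1)) = (0.2783·0.271253)/(1 − 0.195757)
= 0.075496/0.804243 = 0.093872

Final: 0.093872


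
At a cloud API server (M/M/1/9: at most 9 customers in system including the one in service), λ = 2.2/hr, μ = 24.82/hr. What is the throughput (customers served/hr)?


ρ = 0.08864; P_K = (1−ρ)ρ^9/(1−ρ^10) = 3.078e-10
λ_eff = λ(1 − P_K) = 2.2·(1 − 3.078e-10) = 2.2·1.000000 = 2.2000 /hr

Final: 2.2000 /hr


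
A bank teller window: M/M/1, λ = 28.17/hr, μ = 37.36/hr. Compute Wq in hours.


ρ = 28.17/37.36 = 0.7540
Wq = ρ/(μ−λ) = 0.7540/(37.36 − 28.17) = 0.7540/9.19 = 0.08205 hr

Final: 0.08205 hr


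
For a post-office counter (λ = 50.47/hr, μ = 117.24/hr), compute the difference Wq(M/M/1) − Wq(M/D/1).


ρ = 50.47/117.24 = 0.4305
Wq(M/M/1) = ρ/(μ−λ) = 0.4305/66.77 = 0.006447 hr
Wq(M/D/1) = ρ/(2(μ−λ)) = 0.003224 hr
Savings = 0.006447 − 0.003224 = 0.003224 hr

Final: 0.003224 hr


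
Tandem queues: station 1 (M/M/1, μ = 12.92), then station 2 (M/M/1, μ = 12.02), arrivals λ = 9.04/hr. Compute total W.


Each node sees arrival rate λ = 9.04/hr (tandem ⇒ throughput preserved).
W₁ = 1/(μ₁−λ) = 1/(12.92−9.04) = 0.25773 hr
W₂ = 1/(μ₂−λ) = 1/(12.02−9.04) = 0.33557 hr
W_total = W₁ + W₂ = 0.25773 + 0.33557 = 0.59330 hr

Final: 0.59330 hr


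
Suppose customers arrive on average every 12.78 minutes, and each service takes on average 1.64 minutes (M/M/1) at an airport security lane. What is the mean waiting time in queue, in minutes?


λ = 60/12.78 = 4.6948 /hr
μ = 60/1.64 = 36.5854 /hr
ρ = λ/μ = 4.6948/36.5854 = 0.1283
Wq = ρ/(μ−λ) = 0.1283/(36.5854−4.6948) = 0.004024 hr
In minutes: 0.004024·60 = 0.2414 min

Final: 0.2414 min


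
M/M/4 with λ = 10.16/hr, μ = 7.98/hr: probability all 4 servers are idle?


a = λ/μ = 10.16/7.98 = 1.2732; ρ = a/c = 0.3183
Σ_{k=0}^{3} a^k/k! (terms k=0..3) = 1.00000 + 1.27318 + 0.81050 + 0.34397 = 3.42765
Tail: a^4/(4!(1−ρ)) = 2.62762/(24·0.6817) = 0.16060
P₀ = 1/(3.42765 + 0.16060) = 1/3.58825 = 0.278687

Final: 0.278687


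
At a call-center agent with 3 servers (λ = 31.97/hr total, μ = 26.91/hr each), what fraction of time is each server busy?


ρ = λ/(cμ) = 31.97/(3·26.91) = 31.97/80.73 = 0.3960

Final: 0.3960


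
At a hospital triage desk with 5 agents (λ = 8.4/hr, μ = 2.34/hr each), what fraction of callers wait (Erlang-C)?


a = λ/μ = 3.5897; ρ = a/5 = 0.7179
P₀ = 0.023109 (from M/M/c formula)
C(c,a) = [a^c/(c!(1−ρ))]·P₀ = [596.09728/(120·0.2821)]·0.023109
= 17.61197·0.023109 = 0.406991

Final: 0.406991


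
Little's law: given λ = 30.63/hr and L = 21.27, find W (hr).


W = L/λ = 21.27/30.63 = 0.6944 hr

Final: 0.6944 hr


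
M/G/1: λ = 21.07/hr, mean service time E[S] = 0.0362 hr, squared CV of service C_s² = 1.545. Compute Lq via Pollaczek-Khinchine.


ρ = λ·E[S] = 21.07·0.0362 = 0.7627
Lq = ρ²(1+C_s²)/(2(1−ρ)) = 0.5818·(1+1.545)/(2·0.2373)
= 0.5818·2.5450/0.4745 = 3.12010

Final: 3.12010


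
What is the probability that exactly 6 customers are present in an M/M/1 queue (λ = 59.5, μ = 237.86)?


ρ = 59.5/237.86 = 0.2501
P_n = (1−ρ)·ρ^n = (1 − 0.2501)·0.2501^6 = 0.7499·0.0002450 = 0.0001837

Final: 0.0001837


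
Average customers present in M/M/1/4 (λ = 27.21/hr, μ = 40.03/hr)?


ρ = 27.21/40.03 = 0.6797
L = ρ[1 − (K+1)ρ^K + Kρ^(K+1)] / [(1−ρ)(1−ρ^(K+1))]
Numerator: 0.6797·(1 − 5·0.213487 + 4·0.145116) = 0.348725
Denominator: (0.3203)·(0.854884) = 0.273785
L = 0.348725/0.273785 = 1.2737

Final: 1.2737


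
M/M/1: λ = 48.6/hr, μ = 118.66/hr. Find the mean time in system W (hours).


W = 1/(μ−λ) = 1/(118.66 − 48.6) = 1/70.06 = 0.01427 hr

Final: 0.01427 hr


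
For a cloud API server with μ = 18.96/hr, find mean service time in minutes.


Mean service time = 1/μ = 1/18.96 hour = 0.05274 hour
In minutes: 0.05274 × 60 = 3.1646 min

Final: 3.1646 min


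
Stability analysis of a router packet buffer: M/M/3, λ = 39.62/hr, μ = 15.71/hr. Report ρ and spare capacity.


Total capacity cμ = 3·15.71 = 47.13/hr
ρ = λ/(cμ) = 39.62/47.13 = 0.8407
Stable ⇔ ρ < 1: YES
Spare capacity = cμ − λ = 47.13 − 39.62 = 7.51/hr

Final: ρ = 0.8407; stable; margin = 7.51/hr


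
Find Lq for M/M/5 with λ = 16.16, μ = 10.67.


a = λ/μ = 1.5145; ρ = a/5 = 0.3029
P₀ = 0.219543
Lq = P₀·a^c·ρ / (c!·(1−ρ)²) = 0.219543·7.96865·0.3029/(120·0.48594)
= 0.009088

Final: 0.009088


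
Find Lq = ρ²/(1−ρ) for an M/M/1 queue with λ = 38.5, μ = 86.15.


ρ = 38.5/86.15 = 0.4469
Lq = ρ²/(1−ρ) = 0.1997/0.5531 = 0.3611

Final: 0.3611


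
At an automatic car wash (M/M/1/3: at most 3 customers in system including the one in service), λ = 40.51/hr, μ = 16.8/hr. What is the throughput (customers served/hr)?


ρ = 2.4113; P_K = (1−ρ)ρ^3/(1−ρ^4) = 0.603128
λ_eff = λ(1 − P_K) = 40.51·(1 − 0.603128) = 40.51·0.396872 = 16.0773 /hr

Final: 16.0773 /hr


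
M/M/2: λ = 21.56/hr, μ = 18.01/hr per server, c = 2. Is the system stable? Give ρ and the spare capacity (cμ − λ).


Total capacity cμ = 2·18.01 = 36.02/hr
ρ = λ/(cμ) = 21.56/36.02 = 0.5986
Stable ⇔ ρ < 1: YES
Spare capacity = cμ − λ = 36.02 − 21.56 = 14.46/hr

Final: ρ = 0.5986; stable; margin = 14.46/hr


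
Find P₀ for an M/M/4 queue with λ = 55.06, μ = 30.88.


a = λ/μ = 55.06/30.88 = 1.7830; ρ = a/c = 0.4458
Σ_{k=0}^{3} a^k/k! (terms k=0..3) = 1.00000 + 1.78303 + 1.58960 + 0.94477 = 5.31740
Tail: a^4/(4!(1−ρ)) = 10.10731/(24·0.5542) = 0.75984
P₀ = 1/(5.31740 + 0.75984) = 1/6.07724 = 0.164548

Final: 0.164548


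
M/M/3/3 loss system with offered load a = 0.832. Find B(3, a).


B(c,a) = (a^c/c!) / Σ_{k=0}^{c} a^k/k!
a^3/3! = 0.095988
Σ terms (k=0..3): 1.00000 + 0.83200 + 0.34611 + 0.09599 = 2.274100
B = 0.095988/2.274100 = 0.042209

Final: 0.042209


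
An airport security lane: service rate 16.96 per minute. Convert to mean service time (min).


Mean service time = 1/μ = 1/16.96 minute = 0.05896 minute
In minutes: 0.05896 × 1 = 0.05896 min

Final: 0.05896 min


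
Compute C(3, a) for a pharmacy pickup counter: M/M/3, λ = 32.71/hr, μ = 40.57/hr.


a = λ/μ = 0.8063; ρ = a/3 = 0.2688
P₀ = 0.444297 (from M/M/c formula)
C(c,a) = [a^c/(c!(1−ρ))]·P₀ = [0.52412/(6·0.7312)]·0.444297
= 0.11946·0.444297 = 0.053074

Final: 0.053074


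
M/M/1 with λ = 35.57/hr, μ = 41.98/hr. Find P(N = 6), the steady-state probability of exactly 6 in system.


ρ = 35.57/41.98 = 0.8473
P_n = (1−ρ)·ρ^n = (1 − 0.8473)·0.8473^6 = 0.1527·0.370040 = 0.056502

Final: 0.056502


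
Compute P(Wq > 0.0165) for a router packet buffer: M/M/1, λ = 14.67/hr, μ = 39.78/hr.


ρ = 14.67/39.78 = 0.3688
P(Wq > t) = ρ·e^{−(μ−λ)t} = 0.3688·e^{−0.4143}
= 0.3688·0.660793 = 0.243686

Final: 0.243686


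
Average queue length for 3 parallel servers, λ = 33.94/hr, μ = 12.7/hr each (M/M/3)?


a = λ/μ = 2.6724; ρ = a/3 = 0.8908
P₀ = 0.027489
Lq = P₀·a^c·ρ / (c!·(1−ρ)²) = 0.027489·19.08641·0.8908/(6·0.01192)
= 6.53413

Final: 6.53413


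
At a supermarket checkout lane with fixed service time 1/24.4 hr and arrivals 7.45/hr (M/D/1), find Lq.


ρ = 7.45/24.4 = 0.3053
M/D/1: Lq = ρ²/(2(1−ρ)) = 0.09323/(2·0.6947) = 0.06710

Final: 0.06710


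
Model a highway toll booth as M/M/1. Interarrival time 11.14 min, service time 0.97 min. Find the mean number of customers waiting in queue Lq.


λ = 60/11.14 = 5.3860 /hr
μ = 60/0.97 = 61.8557 /hr
ρ = λ/μ = 5.3860/61.8557 = 0.08707
Lq = ρ²/(1−ρ) = 0.007582/0.9129 = 0.008305

Final: 0.008305


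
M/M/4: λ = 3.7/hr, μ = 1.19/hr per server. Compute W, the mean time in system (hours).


a = 3.1092; ρ = 0.7773; P₀ = 0.031807
Lq = P₀·a^c·ρ/(c!(1−ρ)²) = 1.94147
Wq = Lq/λ = 1.94147/3.7 = 0.52472 hr
W = Wq + 1/μ = 0.52472 + 0.84034 = 1.36506 hr

Final: 1.36506 hr


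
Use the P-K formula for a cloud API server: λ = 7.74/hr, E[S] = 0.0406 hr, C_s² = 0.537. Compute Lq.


ρ = λ·E[S] = 7.74·0.0406 = 0.3142
Lq = ρ²(1+C_s²)/(2(1−ρ)) = 0.09875·(1+0.537)/(2·0.6858)
= 0.09875·1.5370/1.3715 = 0.11066

Final: 0.11066


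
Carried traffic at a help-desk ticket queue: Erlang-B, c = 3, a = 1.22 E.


B(3,1.22) = 0.092640 (Erlang-B)
Carried load = a(1 − B) = 1.22·(1 − 0.092640) = 1.22·0.907360 = 1.1070 E

Final: 1.1070 Erlangs


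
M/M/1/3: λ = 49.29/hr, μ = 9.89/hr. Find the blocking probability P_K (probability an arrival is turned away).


ρ = λ/μ = 49.29/9.89 = 4.9838
P_K = (1−ρ)ρ^K/(1−ρ^(K+1)) = (-3.9838·123.790575)/(1 − 616.950196)
= -493.159621/-615.950196 = 0.800649

Final: 0.800649


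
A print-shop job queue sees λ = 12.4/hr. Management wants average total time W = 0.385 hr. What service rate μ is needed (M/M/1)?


W = 1/(μ−λ) ⇒ μ − λ = 1/W = 1/0.385 = 2.5974
μ = λ + 1/W = 12.4 + 2.5974 = 14.9974 per hr

Final: 14.9974 /hr


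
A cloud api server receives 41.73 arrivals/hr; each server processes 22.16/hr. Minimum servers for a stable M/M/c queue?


Stability requires cμ > λ ⇔ c > λ/μ.
λ/μ = 41.73/22.16 = 1.8831
Minimum integer c = ⌊1.8831⌋ + 1 = 2
Check: 2·22.16 = 44.32 > 41.73, while 1·22.16 = 22.16 ≤ 41.73

Final: 2 servers


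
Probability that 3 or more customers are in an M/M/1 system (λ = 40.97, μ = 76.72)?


ρ = 40.97/76.72 = 0.5340
P(N ≥ n) = ρ^n = 0.5340^3 = 0.152290

Final: 0.152290


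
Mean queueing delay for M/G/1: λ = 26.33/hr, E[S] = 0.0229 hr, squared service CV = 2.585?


ρ = λ·E[S] = 26.33·0.0229 = 0.6030
E[S²] = E[S]²(1+C_s²) = 0.0229²·(1+2.585) = 0.001880
Wq = λ·E[S²]/(2(1−ρ)) = 26.33·0.001880/(2·0.3970) = 0.06234 hr

Final: 0.06234 hr


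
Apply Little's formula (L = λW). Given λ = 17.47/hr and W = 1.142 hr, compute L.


L = λW = 17.47·1.142 = 19.9507

Final: 19.9507


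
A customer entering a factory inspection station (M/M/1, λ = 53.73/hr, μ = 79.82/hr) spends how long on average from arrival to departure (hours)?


W = 1/(μ−λ) = 1/(79.82 − 53.73) = 1/26.09 = 0.03833 hr

Final: 0.03833 hr


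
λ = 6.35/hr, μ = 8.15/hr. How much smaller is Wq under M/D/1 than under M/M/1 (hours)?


ρ = 6.35/8.15 = 0.7791
Wq(M/M/1) = ρ/(μ−λ) = 0.7791/1.80 = 0.43286 hr
Wq(M/D/1) = ρ/(2(μ−λ)) = 0.21643 hr
Savings = 0.43286 − 0.21643 = 0.21643 hr

Final: 0.21643 hr


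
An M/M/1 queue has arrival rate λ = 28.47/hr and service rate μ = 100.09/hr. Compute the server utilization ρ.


ρ = λ/μ = 28.47/100.09 = 0.2844

Final: 0.2844


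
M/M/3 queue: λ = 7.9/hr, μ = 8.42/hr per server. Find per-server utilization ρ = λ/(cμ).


ρ = λ/(cμ) = 7.9/(3·8.42) = 7.9/25.26 = 0.3127

Final: 0.3127


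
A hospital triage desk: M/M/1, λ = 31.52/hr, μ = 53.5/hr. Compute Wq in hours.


ρ = 31.52/53.5 = 0.5892
Wq = ρ/(μ−λ) = 0.5892/(53.5 − 31.52) = 0.5892/21.98 = 0.02680 hr

Final: 0.02680 hr


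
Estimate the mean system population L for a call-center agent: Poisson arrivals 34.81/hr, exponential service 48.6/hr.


ρ = λ/μ = 34.81/48.6 = 0.7163
L = ρ/(1−ρ) = 0.7163/(1 − 0.7163) = 0.7163/0.2837 = 2.5243

Final: 2.5243


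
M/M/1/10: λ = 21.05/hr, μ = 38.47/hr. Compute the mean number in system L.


ρ = 21.05/38.47 = 0.5472
L = ρ[1 − (K+1)ρ^K + Kρ^(K+1)] / [(1−ρ)(1−ρ^(K+1))]
Numerator: 0.5472·(1 − 11·0.002406 + 10·0.001317) = 0.539902
Denominator: (0.4528)·(0.998683) = 0.452224
L = 0.539902/0.452224 = 1.1939

Final: 1.1939


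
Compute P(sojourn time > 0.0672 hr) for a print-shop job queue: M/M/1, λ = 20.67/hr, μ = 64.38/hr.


W ~ Exponential(μ−λ) for M/M/1.
μ − λ = 64.38 − 20.67 = 43.7100
P(W > t) = e^{−(μ−λ)t} = e^{−2.9373} = 0.053008

Final: 0.053008


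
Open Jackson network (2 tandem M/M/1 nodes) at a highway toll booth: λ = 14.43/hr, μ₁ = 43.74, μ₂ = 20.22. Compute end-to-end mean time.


Each node sees arrival rate λ = 14.43/hr (tandem ⇒ throughput preserved).
W₁ = 1/(μ₁−λ) = 1/(43.74−14.43) = 0.03412 hr
W₂ = 1/(μ₂−λ) = 1/(20.22−14.43) = 0.17271 hr
W_total = W₁ + W₂ = 0.03412 + 0.17271 = 0.20683 hr

Final: 0.20683 hr


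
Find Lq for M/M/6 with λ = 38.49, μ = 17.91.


a = λ/μ = 2.1491; ρ = a/6 = 0.3582
P₀ = 0.116325
Lq = P₀·a^c·ρ / (c!·(1−ρ)²) = 0.116325·98.51763·0.3582/(720·0.41193)
= 0.01384

Final: 0.01384


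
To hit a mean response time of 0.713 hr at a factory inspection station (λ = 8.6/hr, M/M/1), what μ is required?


W = 1/(μ−λ) ⇒ μ − λ = 1/W = 1/0.713 = 1.4025
μ = λ + 1/W = 8.6 + 1.4025 = 10.0025 per hr

Final: 10.0025 /hr


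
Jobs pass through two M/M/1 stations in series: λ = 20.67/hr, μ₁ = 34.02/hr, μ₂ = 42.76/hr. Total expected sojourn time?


Each node sees arrival rate λ = 20.67/hr (tandem ⇒ throughput preserved).
W₁ = 1/(μ₁−λ) = 1/(34.02−20.67) = 0.07491 hr
W₂ = 1/(μ₂−λ) = 1/(42.76−20.67) = 0.04527 hr
W_total = W₁ + W₂ = 0.07491 + 0.04527 = 0.12018 hr

Final: 0.12018 hr


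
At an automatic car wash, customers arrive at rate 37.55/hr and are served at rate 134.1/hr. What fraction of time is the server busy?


ρ = λ/μ = 37.55/134.1 = 0.2800

Final: 0.2800


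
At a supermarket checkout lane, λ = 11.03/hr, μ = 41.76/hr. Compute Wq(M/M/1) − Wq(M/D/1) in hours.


ρ = 11.03/41.76 = 0.2641
Wq(M/M/1) = ρ/(μ−λ) = 0.2641/30.73 = 0.008595 hr
Wq(M/D/1) = ρ/(2(μ−λ)) = 0.004298 hr
Savings = 0.008595 − 0.004298 = 0.004298 hr

Final: 0.004298 hr


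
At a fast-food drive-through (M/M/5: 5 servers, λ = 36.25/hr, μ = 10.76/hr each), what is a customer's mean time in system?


a = 3.3690; ρ = 0.6738; P₀ = 0.030422
Lq = P₀·a^c·ρ/(c!(1−ρ)²) = 0.69666
Wq = Lq/λ = 0.69666/36.25 = 0.01922 hr
W = Wq + 1/μ = 0.01922 + 0.09294 = 0.11216 hr

Final: 0.11216 hr


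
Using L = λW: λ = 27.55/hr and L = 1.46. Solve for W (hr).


W = L/λ = 1.46/27.55 = 0.05299 hr

Final: 0.05299 hr


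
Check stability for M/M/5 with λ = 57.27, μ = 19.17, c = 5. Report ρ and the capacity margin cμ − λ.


Total capacity cμ = 5·19.17 = 95.85/hr
ρ = λ/(cμ) = 57.27/95.85 = 0.5975
Stable ⇔ ρ < 1: YES
Spare capacity = cμ − λ = 95.85 − 57.27 = 38.58/hr

Final: ρ = 0.5975; stable; margin = 38.58/hr


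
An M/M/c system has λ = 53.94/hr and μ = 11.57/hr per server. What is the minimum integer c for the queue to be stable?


Stability requires cμ > λ ⇔ c > λ/μ.
λ/μ = 53.94/11.57 = 4.6621
Minimum integer c = ⌊4.6621⌋ + 1 = 5
Check: 5·11.57 = 57.85 > 53.94, while 4·11.57 = 46.28 ≤ 53.94

Final: 5 servers


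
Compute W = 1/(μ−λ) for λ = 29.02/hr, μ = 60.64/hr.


W = 1/(μ−λ) = 1/(60.64 − 29.02) = 1/31.62 = 0.03163 hr

Final: 0.03163 hr


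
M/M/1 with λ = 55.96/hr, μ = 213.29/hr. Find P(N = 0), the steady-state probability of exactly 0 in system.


ρ = 55.96/213.29 = 0.2624
P_n = (1−ρ)·ρ^n = (1 − 0.2624)·0.2624^0 = 0.7376·1.000000 = 0.737634

Final: 0.737634


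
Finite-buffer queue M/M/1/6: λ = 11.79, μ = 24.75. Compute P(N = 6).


ρ = λ/μ = 11.79/24.75 = 0.4764
P_K = (1−ρ)ρ^K/(1−ρ^(K+1)) = (0.5236·0.011685)/(1 − 0.005566)
= 0.006119/0.994434 = 0.006153

Final: 0.006153


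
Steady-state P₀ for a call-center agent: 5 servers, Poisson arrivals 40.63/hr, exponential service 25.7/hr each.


a = λ/μ = 40.63/25.7 = 1.5809; ρ = a/c = 0.3162
Σ_{k=0}^{4} a^k/k! (terms k=0..4) = 1.00000 + 1.58093 + 1.24968 + 0.65855 + 0.26028 = 4.74944
Tail: a^5/(5!(1−ρ)) = 9.87571/(120·0.6838) = 0.12035
P₀ = 1/(4.74944 + 0.12035) = 1/4.86979 = 0.205347

Final: 0.205347


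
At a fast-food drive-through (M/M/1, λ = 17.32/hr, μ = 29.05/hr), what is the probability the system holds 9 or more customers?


ρ = 17.32/29.05 = 0.5962
P(N ≥ n) = ρ^n = 0.5962^9 = 0.009520

Final: 0.009520


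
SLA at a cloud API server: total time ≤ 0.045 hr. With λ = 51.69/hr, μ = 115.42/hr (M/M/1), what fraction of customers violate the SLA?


W ~ Exponential(μ−λ) for M/M/1.
μ − λ = 115.42 − 51.69 = 63.7300
P(W > t) = e^{−(μ−λ)t} = e^{−2.8679} = 0.056821

Final: 0.056821


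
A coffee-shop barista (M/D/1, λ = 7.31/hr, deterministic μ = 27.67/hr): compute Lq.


ρ = 7.31/27.67 = 0.2642
M/D/1: Lq = ρ²/(2(1−ρ)) = 0.06979/(2·0.7358) = 0.04743

Final: 0.04743


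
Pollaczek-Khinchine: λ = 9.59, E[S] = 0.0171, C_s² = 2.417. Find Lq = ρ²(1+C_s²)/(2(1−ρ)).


ρ = λ·E[S] = 9.59·0.0171 = 0.1640
Lq = ρ²(1+C_s²)/(2(1−ρ)) = 0.02689·(1+2.417)/(2·0.8360)
= 0.02689·3.4170/1.6720 = 0.05496

Final: 0.05496


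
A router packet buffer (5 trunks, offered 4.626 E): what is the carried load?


B(5,4.626) = 0.253794 (Erlang-B)
Carried load = a(1 − B) = 4.626·(1 − 0.253794) = 4.626·0.746206 = 3.4519 E

Final: 3.4519 Erlangs


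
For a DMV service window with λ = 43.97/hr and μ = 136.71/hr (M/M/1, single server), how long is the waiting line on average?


ρ = 43.97/136.71 = 0.3216
Lq = ρ²/(1−ρ) = 0.1034/0.6784 = 0.1525

Final: 0.1525


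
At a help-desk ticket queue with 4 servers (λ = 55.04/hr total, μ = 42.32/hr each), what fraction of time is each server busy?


ρ = λ/(cμ) = 55.04/(4·42.32) = 55.04/169.28 = 0.3251

Final: 0.3251


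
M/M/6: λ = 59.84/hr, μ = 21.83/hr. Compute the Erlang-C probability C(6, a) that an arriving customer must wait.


a = λ/μ = 2.7412; ρ = a/6 = 0.4569
P₀ = 0.063864 (from M/M/c formula)
C(c,a) = [a^c/(c!(1−ρ))]·P₀ = [424.25512/(720·0.5431)]·0.063864
= 1.08489·0.063864 = 0.069285

Final: 0.069285


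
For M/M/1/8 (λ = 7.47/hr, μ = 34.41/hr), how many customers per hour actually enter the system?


ρ = 0.2171; P_K = (1−ρ)ρ^8/(1−ρ^9) = 0.000003862
λ_eff = λ(1 − P_K) = 7.47·(1 − 0.000003862) = 7.47·0.999996 = 7.4700 /hr

Final: 7.4700 /hr


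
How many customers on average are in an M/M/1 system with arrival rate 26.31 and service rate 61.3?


ρ = λ/μ = 26.31/61.3 = 0.4292
L = ρ/(1−ρ) = 0.4292/(1 − 0.4292) = 0.4292/0.5708 = 0.7519

Final: 0.7519


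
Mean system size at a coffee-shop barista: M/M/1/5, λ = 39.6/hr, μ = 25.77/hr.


ρ = 39.6/25.77 = 1.5367
L = ρ[1 − (K+1)ρ^K + Kρ^(K+1)] / [(1−ρ)(1−ρ^(K+1))]
Numerator: 1.5367·(1 − 6·8.568481 + 5·13.166932) = 23.701262
Denominator: (-0.5367)·(-12.166932) = 6.529634
L = 23.701262/6.529634 = 3.6298

Final: 3.6298


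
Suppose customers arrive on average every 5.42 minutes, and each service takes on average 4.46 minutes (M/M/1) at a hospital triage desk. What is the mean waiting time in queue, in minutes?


λ = 60/5.42 = 11.0701 /hr
μ = 60/4.46 = 13.4529 /hr
ρ = λ/μ = 11.0701/13.4529 = 0.8229
Wq = ρ/(μ−λ) = 0.8229/(13.4529−11.0701) = 0.34534 hr
In minutes: 0.34534·60 = 20.720 min

Final: 20.720 min


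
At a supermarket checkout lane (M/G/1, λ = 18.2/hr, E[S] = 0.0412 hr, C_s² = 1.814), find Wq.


ρ = λ·E[S] = 18.2·0.0412 = 0.7498
E[S²] = E[S]²(1+C_s²) = 0.0412²·(1+1.814) = 0.004777
Wq = λ·E[S²]/(2(1−ρ)) = 18.2·0.004777/(2·0.2502) = 0.17376 hr

Final: 0.17376 hr


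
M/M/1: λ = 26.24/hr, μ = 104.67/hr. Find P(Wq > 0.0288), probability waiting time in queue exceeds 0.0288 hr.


ρ = 26.24/104.67 = 0.2507
P(Wq > t) = ρ·e^{−(μ−λ)t} = 0.2507·e^{−2.2588}
= 0.2507·0.104477 = 0.026192

Final: 0.026192


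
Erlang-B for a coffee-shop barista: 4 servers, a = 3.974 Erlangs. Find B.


B(c,a) = (a^c/c!) / Σ_{k=0}^{c} a^k/k!
a^4/4! = 10.392026
Σ terms (k=0..4): 1.00000 + 3.97400 + 7.89634 + 10.46002 + 10.39203 = 33.722379
B = 10.392026/33.722379 = 0.308164

Final: 0.308164


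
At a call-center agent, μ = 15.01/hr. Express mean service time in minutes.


Mean service time = 1/μ = 1/15.01 hour = 0.06662 hour
In minutes: 0.06662 × 60 = 3.9973 min

Final: 3.9973 min


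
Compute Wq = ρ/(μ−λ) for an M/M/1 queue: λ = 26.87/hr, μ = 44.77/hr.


ρ = 26.87/44.77 = 0.6002
Wq = ρ/(μ−λ) = 0.6002/(44.77 − 26.87) = 0.6002/17.90 = 0.03353 hr

Final: 0.03353 hr


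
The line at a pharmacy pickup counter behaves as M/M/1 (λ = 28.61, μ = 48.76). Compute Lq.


ρ = 28.61/48.76 = 0.5868
Lq = ρ²/(1−ρ) = 0.3443/0.4132 = 0.8331

Final: 0.8331


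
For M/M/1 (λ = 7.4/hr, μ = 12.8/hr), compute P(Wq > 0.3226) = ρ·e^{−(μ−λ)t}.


ρ = 7.4/12.8 = 0.5781
P(Wq > t) = ρ·e^{−(μ−λ)t} = 0.5781·e^{−1.7420}
= 0.5781·0.175163 = 0.101266

Final: 0.101266


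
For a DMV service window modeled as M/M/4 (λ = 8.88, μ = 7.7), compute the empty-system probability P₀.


a = λ/μ = 8.88/7.7 = 1.1532; ρ = a/c = 0.2883
Σ_{k=0}^{3} a^k/k! (terms k=0..3) = 1.00000 + 1.15325 + 0.66499 + 0.25563 = 3.07387
Tail: a^4/(4!(1−ρ)) = 1.76884/(24·0.7117) = 0.10356
P₀ = 1/(3.07387 + 0.10356) = 1/3.17743 = 0.314720

Final: 0.314720


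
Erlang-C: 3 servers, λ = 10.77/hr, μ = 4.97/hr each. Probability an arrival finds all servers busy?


a = λ/μ = 2.1670; ρ = a/3 = 0.7223
P₀ = 0.086036 (from M/M/c formula)
C(c,a) = [a^c/(c!(1−ρ))]·P₀ = [10.17602/(6·0.2777)]·0.086036
= 6.10807·0.086036 = 0.525515

Final: 0.525515


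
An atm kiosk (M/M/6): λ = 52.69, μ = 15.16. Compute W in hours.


a = 3.4756; ρ = 0.5793; P₀ = 0.029728
Lq = P₀·a^c·ρ/(c!(1−ρ)²) = 0.23816
Wq = Lq/λ = 0.23816/52.69 = 0.004520 hr
W = Wq + 1/μ = 0.004520 + 0.06596 = 0.07048 hr

Final: 0.07048 hr


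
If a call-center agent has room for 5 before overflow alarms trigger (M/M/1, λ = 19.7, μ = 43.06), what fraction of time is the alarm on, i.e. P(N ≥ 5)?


ρ = 19.7/43.06 = 0.4575
P(N ≥ n) = ρ^n = 0.4575^5 = 0.020043

Final: 0.020043


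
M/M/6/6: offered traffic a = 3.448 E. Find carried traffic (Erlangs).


B(6,3.448) = 0.079090 (Erlang-B)
Carried load = a(1 − B) = 3.448·(1 − 0.079090) = 3.448·0.920910 = 3.1753 E

Final: 3.1753 Erlangs
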